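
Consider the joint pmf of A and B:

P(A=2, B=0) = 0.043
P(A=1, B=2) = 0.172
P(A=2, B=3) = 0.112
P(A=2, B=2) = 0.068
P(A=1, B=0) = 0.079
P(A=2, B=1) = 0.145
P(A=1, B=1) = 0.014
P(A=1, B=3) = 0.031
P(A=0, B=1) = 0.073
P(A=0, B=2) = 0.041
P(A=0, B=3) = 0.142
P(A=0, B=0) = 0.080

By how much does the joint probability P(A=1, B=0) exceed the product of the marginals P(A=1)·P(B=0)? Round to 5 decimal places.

P(A=1) = 0.079 + 0.014 + 0.172 + 0.031 = 0.296.
P(B=0) = 0.080 + 0.079 + 0.043 = 0.202.
P(A=1, B=0) − P(A=1)P(B=0) = 0.079 − 0.296×0.202 = 0.01921.

0.01921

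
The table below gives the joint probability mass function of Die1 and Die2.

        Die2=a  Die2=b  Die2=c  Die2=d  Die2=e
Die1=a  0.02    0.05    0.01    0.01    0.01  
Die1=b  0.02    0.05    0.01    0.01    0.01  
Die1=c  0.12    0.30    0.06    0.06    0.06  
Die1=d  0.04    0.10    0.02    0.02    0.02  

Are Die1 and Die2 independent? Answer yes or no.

Every cell satisfies P(Die1,Die2) = P(Die1)·P(Die2). For instance P(Die1=d) = 0.20, P(Die2=e) = 0.10, and 0.20×0.10 = 0.02 matches the joint entry. So Die1 and Die2 are independent.

yes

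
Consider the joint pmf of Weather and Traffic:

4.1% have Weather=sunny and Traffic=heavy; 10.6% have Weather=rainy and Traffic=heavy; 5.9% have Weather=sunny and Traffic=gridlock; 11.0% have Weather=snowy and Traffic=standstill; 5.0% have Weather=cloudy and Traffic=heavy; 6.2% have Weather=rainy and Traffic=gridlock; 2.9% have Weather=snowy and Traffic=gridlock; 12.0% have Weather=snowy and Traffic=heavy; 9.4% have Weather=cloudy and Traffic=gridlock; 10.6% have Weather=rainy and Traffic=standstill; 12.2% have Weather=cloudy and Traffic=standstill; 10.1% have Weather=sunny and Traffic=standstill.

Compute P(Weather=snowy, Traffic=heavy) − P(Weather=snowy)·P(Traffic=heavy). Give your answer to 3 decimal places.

P(Weather=snowy) = 0.120 + 0.029 + 0.110 = 0.259.
P(Traffic=heavy) = 0.041 + 0.050 + 0.106 + 0.120 = 0.317.
P(Weather=snowy, Traffic=heavy) − P(Weather=snowy)P(Traffic=heavy) = 0.120 − 0.259×0.317 = 0.038.

0.038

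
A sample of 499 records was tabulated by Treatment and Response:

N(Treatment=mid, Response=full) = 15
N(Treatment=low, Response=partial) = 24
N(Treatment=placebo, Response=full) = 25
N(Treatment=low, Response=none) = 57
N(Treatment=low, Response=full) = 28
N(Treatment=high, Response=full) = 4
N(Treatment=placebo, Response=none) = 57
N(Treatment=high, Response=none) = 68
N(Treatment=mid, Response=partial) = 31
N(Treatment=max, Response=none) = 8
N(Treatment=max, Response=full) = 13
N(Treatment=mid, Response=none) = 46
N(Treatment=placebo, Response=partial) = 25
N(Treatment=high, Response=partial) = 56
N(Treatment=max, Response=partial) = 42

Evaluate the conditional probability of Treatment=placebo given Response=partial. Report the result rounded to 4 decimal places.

0.1404

Total with Response=partial: 25 + 24 + 31 + 56 + 42 = 178.
P(Treatment=placebo | Response=partial) = 25/178 = 0.1404.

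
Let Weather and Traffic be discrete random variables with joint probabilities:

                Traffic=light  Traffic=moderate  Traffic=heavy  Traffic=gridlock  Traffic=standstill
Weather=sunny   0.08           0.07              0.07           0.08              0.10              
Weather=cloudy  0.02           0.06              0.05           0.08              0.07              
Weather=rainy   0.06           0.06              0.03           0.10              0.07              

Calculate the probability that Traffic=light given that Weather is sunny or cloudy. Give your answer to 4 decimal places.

P(Weather=sunny) = 0.08 + 0.07 + 0.07 + 0.08 + 0.10 = 0.40.
P(Weather=cloudy) = 0.02 + 0.06 + 0.05 + 0.08 + 0.07 = 0.28.
P(Weather ∈ {sunny, cloudy}) = 0.40 + 0.28 = 0.68; P(Traffic=light, Weather ∈ {sunny, cloudy}) = 0.08 + 0.02 = 0.10.
P(Traffic=light | Weather ∈ {sunny, cloudy}) = 0.10/0.68 = 0.1471.

0.1471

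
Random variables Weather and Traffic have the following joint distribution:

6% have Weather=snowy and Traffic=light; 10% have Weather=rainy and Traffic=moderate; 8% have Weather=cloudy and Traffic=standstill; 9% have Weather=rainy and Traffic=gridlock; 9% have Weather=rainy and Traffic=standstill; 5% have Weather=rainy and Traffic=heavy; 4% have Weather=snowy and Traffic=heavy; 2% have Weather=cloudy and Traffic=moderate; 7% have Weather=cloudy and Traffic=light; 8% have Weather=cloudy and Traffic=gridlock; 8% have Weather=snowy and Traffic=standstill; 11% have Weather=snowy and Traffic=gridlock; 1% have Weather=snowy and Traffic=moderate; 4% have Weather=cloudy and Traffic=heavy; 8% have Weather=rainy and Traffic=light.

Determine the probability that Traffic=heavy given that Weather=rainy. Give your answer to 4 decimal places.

P(Weather=rainy) = 0.08 + 0.10 + 0.05 + 0.09 + 0.09 = 0.41.
P(Traffic=heavy | Weather=rainy) = 0.05/0.41 = 0.1220.

0.1220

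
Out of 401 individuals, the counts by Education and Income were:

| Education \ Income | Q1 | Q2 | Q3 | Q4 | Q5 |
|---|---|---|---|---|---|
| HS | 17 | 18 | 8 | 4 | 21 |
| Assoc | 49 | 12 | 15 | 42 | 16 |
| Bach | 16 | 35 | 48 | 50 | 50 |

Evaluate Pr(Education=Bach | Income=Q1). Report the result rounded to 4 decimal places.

0.1951

Total with Income=Q1: 17 + 49 + 16 = 82.
P(Education=Bach | Income=Q1) = 16/82 = 0.1951.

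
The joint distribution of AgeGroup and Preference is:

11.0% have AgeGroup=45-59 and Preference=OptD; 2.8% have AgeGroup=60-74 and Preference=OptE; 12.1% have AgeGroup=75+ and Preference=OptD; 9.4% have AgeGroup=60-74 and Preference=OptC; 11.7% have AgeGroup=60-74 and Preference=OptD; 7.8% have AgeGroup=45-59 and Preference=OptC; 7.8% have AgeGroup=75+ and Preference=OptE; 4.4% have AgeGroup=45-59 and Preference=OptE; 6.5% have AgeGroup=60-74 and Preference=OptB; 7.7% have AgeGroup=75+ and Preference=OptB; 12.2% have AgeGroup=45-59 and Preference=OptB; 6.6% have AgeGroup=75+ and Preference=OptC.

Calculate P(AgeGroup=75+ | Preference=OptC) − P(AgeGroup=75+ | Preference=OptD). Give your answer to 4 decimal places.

P(Preference=OptC) = 0.078 + 0.094 + 0.066 = 0.238; P(AgeGroup=75+ | Preference=OptC) = 0.066/0.238 = 0.27731.
P(Preference=OptD) = 0.110 + 0.117 + 0.121 = 0.348; P(AgeGroup=75+ | Preference=OptD) = 0.121/0.348 = 0.34770.
Difference = -0.0704.

-0.0704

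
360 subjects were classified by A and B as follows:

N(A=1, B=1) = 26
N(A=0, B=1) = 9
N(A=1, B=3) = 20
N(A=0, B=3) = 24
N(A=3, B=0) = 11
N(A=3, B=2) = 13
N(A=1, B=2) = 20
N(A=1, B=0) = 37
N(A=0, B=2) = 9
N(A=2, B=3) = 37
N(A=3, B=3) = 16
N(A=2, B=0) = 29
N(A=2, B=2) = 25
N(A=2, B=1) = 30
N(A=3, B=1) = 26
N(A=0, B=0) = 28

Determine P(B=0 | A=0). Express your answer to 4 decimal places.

Total with A=0: 28 + 9 + 9 + 24 = 70.
P(B=0 | A=0) = 28/70 = 0.4000.

0.4000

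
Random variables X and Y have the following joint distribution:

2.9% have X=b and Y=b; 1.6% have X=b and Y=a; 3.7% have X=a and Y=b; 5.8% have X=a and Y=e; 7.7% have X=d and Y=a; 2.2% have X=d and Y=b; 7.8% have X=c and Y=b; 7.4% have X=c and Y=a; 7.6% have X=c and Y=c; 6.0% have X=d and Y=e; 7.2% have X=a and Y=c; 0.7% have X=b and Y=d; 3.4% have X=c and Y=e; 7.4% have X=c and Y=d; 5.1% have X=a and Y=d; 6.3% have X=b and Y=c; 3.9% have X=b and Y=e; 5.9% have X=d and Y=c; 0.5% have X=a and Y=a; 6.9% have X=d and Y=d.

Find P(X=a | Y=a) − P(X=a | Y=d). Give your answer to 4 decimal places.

P(Y=a) = 0.005 + 0.016 + 0.074 + 0.077 = 0.172; P(X=a | Y=a) = 0.005/0.172 = 0.02907.
P(Y=d) = 0.051 + 0.007 + 0.074 + 0.069 = 0.201; P(X=a | Y=d) = 0.051/0.201 = 0.25373.
Difference = -0.2247.

-0.2247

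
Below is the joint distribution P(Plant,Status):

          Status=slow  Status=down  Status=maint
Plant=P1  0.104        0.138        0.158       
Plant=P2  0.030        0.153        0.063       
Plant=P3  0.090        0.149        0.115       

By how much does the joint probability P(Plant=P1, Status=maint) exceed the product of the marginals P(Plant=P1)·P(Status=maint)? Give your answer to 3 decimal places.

P(Plant=P1) = 0.104 + 0.138 + 0.158 = 0.400.
P(Status=maint) = 0.158 + 0.063 + 0.115 = 0.336.
P(Plant=P1, Status=maint) − P(Plant=P1)P(Status=maint) = 0.158 − 0.400×0.336 = 0.024.

0.024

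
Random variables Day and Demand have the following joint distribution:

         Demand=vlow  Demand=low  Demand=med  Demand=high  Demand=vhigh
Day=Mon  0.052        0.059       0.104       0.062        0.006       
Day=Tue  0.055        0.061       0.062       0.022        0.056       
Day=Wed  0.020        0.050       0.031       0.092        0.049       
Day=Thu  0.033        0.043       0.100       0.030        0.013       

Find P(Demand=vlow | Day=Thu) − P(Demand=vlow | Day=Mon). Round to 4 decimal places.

-0.0331

P(Day=Thu) = 0.033 + 0.043 + 0.100 + 0.030 + 0.013 = 0.219; P(Demand=vlow | Day=Thu) = 0.033/0.219 = 0.15068.
P(Day=Mon) = 0.052 + 0.059 + 0.104 + 0.062 + 0.006 = 0.283; P(Demand=vlow | Day=Mon) = 0.052/0.283 = 0.18375.
Difference = -0.0331.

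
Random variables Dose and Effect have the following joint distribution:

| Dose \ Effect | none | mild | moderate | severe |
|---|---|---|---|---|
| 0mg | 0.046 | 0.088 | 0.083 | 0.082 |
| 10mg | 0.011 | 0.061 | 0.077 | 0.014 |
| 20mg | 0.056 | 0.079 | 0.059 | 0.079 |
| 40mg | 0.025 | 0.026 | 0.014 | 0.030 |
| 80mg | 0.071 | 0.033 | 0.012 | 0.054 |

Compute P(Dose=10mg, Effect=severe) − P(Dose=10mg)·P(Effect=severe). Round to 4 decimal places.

P(Dose=10mg) = 0.011 + 0.061 + 0.077 + 0.014 = 0.163.
P(Effect=severe) = 0.082 + 0.014 + 0.079 + 0.030 + 0.054 = 0.259.
P(Dose=10mg, Effect=severe) − P(Dose=10mg)P(Effect=severe) = 0.014 − 0.163×0.259 = -0.0282.

-0.0282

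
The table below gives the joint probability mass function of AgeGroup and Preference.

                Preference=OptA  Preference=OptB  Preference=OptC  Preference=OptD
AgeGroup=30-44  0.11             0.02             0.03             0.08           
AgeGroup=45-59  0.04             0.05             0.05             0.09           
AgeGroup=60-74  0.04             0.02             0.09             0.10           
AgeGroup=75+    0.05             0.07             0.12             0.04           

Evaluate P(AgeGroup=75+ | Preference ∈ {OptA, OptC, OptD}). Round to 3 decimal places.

0.250

P(Preference=OptA) = 0.11 + 0.04 + 0.04 + 0.05 = 0.24.
P(Preference=OptC) = 0.03 + 0.05 + 0.09 + 0.12 = 0.29.
P(Preference=OptD) = 0.08 + 0.09 + 0.10 + 0.04 = 0.31.
P(Preference ∈ {OptA, OptC, OptD}) = 0.24 + 0.29 + 0.31 = 0.84; P(AgeGroup=75+, Preference ∈ {OptA, OptC, OptD}) = 0.05 + 0.12 + 0.04 = 0.21.
P(AgeGroup=75+ | Preference ∈ {OptA, OptC, OptD}) = 0.21/0.84 = 0.250.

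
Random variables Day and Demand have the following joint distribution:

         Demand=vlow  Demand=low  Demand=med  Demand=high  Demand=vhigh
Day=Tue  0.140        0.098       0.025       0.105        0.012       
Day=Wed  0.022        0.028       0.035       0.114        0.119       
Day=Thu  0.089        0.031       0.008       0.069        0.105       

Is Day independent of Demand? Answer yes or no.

P(Day=Tue) = 0.380 and P(Demand=vhigh) = 0.236, so their product is 0.08968, but P(Day=Tue, Demand=vhigh) = 0.012. Since these differ, Day and Demand are not independent.

no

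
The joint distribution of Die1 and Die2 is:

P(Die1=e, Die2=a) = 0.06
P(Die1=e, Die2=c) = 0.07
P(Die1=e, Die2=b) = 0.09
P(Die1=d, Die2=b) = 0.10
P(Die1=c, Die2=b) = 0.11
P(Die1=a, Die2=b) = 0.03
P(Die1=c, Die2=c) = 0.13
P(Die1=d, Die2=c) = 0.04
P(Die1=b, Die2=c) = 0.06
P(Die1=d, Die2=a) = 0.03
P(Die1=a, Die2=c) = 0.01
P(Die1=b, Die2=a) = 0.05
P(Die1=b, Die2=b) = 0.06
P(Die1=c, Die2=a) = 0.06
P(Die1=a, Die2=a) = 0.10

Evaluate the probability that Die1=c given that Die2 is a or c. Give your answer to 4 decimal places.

P(Die2=a) = 0.10 + 0.05 + 0.06 + 0.03 + 0.06 = 0.30.
P(Die2=c) = 0.01 + 0.06 + 0.13 + 0.04 + 0.07 = 0.31.
P(Die2 ∈ {a, c}) = 0.30 + 0.31 = 0.61; P(Die1=c, Die2 ∈ {a, c}) = 0.06 + 0.13 = 0.19.
P(Die1=c | Die2 ∈ {a, c}) = 0.19/0.61 = 0.3115.

0.3115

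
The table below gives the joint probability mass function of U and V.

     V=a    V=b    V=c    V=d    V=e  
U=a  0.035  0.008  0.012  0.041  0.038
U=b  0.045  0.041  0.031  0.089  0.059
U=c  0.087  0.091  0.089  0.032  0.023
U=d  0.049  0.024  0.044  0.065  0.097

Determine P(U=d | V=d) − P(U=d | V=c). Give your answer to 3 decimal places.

P(V=d) = 0.041 + 0.089 + 0.032 + 0.065 = 0.227; P(U=d | V=d) = 0.065/0.227 = 0.2863.
P(V=c) = 0.012 + 0.031 + 0.089 + 0.044 = 0.176; P(U=d | V=c) = 0.044/0.176 = 0.2500.
Difference = 0.036.

0.036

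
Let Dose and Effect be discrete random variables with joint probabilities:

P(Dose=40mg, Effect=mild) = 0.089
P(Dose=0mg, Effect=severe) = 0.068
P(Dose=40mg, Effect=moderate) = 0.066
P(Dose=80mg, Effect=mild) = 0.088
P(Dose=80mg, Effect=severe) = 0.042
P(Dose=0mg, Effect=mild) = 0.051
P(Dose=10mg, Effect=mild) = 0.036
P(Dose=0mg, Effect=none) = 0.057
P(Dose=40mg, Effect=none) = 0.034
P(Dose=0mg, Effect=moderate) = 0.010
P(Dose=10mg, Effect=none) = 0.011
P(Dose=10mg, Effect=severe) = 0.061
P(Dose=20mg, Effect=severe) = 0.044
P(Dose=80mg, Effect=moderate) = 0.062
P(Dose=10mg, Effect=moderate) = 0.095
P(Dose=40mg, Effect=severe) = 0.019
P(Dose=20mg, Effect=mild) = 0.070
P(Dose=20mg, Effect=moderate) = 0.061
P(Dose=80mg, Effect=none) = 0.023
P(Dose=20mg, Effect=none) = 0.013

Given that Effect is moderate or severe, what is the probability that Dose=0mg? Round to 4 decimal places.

0.1477

P(Effect=moderate) = 0.010 + 0.095 + 0.061 + 0.066 + 0.062 = 0.294.
P(Effect=severe) = 0.068 + 0.061 + 0.044 + 0.019 + 0.042 = 0.234.
P(Effect ∈ {moderate, severe}) = 0.294 + 0.234 = 0.528; P(Dose=0mg, Effect ∈ {moderate, severe}) = 0.010 + 0.068 = 0.078.
P(Dose=0mg | Effect ∈ {moderate, severe}) = 0.078/0.528 = 0.1477.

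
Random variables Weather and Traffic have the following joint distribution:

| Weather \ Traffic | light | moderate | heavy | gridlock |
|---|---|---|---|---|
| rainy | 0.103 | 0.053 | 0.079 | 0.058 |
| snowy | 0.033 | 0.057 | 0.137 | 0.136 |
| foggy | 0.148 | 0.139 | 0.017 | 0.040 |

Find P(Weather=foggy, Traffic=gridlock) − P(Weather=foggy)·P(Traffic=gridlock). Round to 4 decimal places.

-0.0405

P(Weather=foggy) = 0.148 + 0.139 + 0.017 + 0.040 = 0.344.
P(Traffic=gridlock) = 0.058 + 0.136 + 0.040 = 0.234.
P(Weather=foggy, Traffic=gridlock) − P(Weather=foggy)P(Traffic=gridlock) = 0.040 − 0.344×0.234 = -0.0405.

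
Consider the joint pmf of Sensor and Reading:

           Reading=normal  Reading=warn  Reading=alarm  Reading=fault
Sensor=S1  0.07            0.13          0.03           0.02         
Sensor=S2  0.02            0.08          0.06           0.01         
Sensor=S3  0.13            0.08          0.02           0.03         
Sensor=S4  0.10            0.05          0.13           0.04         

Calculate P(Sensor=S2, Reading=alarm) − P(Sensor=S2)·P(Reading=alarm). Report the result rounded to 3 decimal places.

P(Sensor=S2) = 0.02 + 0.08 + 0.06 + 0.01 = 0.17.
P(Reading=alarm) = 0.03 + 0.06 + 0.02 + 0.13 = 0.24.
P(Sensor=S2, Reading=alarm) − P(Sensor=S2)P(Reading=alarm) = 0.06 − 0.17×0.24 = 0.019.

0.019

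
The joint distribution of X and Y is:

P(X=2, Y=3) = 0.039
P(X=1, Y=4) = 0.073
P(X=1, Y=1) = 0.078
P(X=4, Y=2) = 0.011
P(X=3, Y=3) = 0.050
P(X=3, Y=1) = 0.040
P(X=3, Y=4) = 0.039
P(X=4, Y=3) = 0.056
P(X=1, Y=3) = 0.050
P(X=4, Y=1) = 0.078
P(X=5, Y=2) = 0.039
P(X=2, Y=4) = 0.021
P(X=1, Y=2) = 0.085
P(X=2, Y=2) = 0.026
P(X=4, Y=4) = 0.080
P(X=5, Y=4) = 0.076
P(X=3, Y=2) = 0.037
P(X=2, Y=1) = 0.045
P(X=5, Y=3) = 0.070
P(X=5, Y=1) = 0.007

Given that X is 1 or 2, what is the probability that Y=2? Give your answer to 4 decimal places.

P(X=1) = 0.078 + 0.085 + 0.050 + 0.073 = 0.286.
P(X=2) = 0.045 + 0.026 + 0.039 + 0.021 = 0.131.
P(X ∈ {1, 2}) = 0.286 + 0.131 = 0.417; P(Y=2, X ∈ {1, 2}) = 0.085 + 0.026 = 0.111.
P(Y=2 | X ∈ {1, 2}) = 0.111/0.417 = 0.2662.

0.2662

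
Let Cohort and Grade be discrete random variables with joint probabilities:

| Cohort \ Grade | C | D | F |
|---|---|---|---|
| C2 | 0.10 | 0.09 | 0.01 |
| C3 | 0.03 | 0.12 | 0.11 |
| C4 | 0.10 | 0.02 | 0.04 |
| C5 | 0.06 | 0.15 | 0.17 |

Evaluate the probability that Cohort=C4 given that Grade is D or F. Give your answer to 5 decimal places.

P(Grade=D) = 0.09 + 0.12 + 0.02 + 0.15 = 0.38.
P(Grade=F) = 0.01 + 0.11 + 0.04 + 0.17 = 0.33.
P(Grade ∈ {D, F}) = 0.38 + 0.33 = 0.71; P(Cohort=C4, Grade ∈ {D, F}) = 0.02 + 0.04 = 0.06.
P(Cohort=C4 | Grade ∈ {D, F}) = 0.06/0.71 = 0.08451.

0.08451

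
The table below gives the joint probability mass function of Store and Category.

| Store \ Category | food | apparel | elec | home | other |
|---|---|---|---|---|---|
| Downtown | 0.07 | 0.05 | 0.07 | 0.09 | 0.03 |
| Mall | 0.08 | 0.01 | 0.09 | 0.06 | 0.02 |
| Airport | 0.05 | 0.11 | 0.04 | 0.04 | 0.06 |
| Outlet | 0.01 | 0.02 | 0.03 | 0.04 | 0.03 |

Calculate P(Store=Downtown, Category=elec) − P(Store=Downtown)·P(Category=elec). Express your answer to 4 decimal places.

-0.0013

P(Store=Downtown) = 0.07 + 0.05 + 0.07 + 0.09 + 0.03 = 0.31.
P(Category=elec) = 0.07 + 0.09 + 0.04 + 0.03 = 0.23.
P(Store=Downtown, Category=elec) − P(Store=Downtown)P(Category=elec) = 0.07 − 0.31×0.23 = -0.0013.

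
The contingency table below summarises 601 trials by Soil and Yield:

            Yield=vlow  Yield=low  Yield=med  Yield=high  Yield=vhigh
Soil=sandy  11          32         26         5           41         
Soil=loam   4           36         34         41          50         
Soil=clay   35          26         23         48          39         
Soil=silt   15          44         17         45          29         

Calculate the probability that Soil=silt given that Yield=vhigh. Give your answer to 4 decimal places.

Total with Yield=vhigh: 41 + 50 + 39 + 29 = 159.
P(Soil=silt | Yield=vhigh) = 29/159 = 0.1824.

0.1824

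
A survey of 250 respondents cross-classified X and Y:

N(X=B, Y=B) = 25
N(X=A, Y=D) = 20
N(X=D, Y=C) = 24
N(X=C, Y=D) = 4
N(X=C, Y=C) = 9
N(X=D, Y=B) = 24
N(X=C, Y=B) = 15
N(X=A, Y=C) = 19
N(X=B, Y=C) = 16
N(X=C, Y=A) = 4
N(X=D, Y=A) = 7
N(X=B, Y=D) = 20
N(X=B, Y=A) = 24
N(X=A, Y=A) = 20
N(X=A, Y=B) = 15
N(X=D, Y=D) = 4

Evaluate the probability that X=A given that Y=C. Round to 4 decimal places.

Total with Y=C: 19 + 16 + 9 + 24 = 68.
P(X=A | Y=C) = 19/68 = 0.2794.

0.2794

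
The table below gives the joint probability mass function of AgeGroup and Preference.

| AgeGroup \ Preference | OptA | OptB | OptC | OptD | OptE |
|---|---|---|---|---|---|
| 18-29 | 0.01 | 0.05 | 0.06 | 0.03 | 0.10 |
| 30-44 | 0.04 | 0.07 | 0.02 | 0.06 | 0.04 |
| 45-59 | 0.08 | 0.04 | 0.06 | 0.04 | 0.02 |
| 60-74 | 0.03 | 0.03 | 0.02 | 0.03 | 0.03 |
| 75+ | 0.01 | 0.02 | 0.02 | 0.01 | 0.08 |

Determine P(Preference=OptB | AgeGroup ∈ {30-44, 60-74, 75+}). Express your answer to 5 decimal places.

0.23529

P(AgeGroup=30-44) = 0.04 + 0.07 + 0.02 + 0.06 + 0.04 = 0.23.
P(AgeGroup=60-74) = 0.03 + 0.03 + 0.02 + 0.03 + 0.03 = 0.14.
P(AgeGroup=75+) = 0.01 + 0.02 + 0.02 + 0.01 + 0.08 = 0.14.
P(AgeGroup ∈ {30-44, 60-74, 75+}) = 0.23 + 0.14 + 0.14 = 0.51; P(Preference=OptB, AgeGroup ∈ {30-44, 60-74, 75+}) = 0.07 + 0.03 + 0.02 = 0.12.
P(Preference=OptB | AgeGroup ∈ {30-44, 60-74, 75+}) = 0.12/0.51 = 0.23529.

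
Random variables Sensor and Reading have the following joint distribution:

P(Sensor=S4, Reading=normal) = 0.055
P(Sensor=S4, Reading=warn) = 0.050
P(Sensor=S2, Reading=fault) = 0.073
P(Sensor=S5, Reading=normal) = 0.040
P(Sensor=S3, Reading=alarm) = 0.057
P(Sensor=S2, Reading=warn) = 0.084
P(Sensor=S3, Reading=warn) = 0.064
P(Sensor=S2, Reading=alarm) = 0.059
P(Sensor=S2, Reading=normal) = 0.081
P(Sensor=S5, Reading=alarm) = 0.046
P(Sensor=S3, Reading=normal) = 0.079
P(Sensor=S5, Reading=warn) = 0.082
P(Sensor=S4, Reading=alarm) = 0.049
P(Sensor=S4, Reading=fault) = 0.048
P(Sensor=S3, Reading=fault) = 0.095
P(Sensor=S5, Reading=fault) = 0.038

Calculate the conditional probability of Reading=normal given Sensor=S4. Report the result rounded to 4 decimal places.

P(Sensor=S4) = 0.055 + 0.050 + 0.049 + 0.048 = 0.202.
P(Reading=normal | Sensor=S4) = 0.055/0.202 = 0.2723.

0.2723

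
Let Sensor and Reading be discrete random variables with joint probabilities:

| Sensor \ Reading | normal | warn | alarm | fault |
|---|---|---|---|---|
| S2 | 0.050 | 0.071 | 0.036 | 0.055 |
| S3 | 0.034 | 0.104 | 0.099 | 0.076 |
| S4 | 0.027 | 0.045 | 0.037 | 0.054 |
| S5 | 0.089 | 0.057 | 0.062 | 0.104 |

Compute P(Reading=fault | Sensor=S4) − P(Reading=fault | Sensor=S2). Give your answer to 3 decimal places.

0.072

P(Sensor=S4) = 0.027 + 0.045 + 0.037 + 0.054 = 0.163; P(Reading=fault | Sensor=S4) = 0.054/0.163 = 0.3313.
P(Sensor=S2) = 0.050 + 0.071 + 0.036 + 0.055 = 0.212; P(Reading=fault | Sensor=S2) = 0.055/0.212 = 0.2594.
Difference = 0.072.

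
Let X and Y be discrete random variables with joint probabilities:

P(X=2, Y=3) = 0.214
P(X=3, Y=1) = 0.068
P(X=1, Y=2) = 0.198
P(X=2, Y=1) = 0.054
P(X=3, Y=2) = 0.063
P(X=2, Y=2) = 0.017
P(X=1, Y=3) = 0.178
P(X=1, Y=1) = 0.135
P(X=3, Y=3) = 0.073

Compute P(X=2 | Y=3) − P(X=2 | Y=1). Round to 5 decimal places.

P(Y=3) = 0.178 + 0.214 + 0.073 = 0.465; P(X=2 | Y=3) = 0.214/0.465 = 0.460215.
P(Y=1) = 0.135 + 0.054 + 0.068 = 0.257; P(X=2 | Y=1) = 0.054/0.257 = 0.210117.
Difference = 0.25010.

0.25010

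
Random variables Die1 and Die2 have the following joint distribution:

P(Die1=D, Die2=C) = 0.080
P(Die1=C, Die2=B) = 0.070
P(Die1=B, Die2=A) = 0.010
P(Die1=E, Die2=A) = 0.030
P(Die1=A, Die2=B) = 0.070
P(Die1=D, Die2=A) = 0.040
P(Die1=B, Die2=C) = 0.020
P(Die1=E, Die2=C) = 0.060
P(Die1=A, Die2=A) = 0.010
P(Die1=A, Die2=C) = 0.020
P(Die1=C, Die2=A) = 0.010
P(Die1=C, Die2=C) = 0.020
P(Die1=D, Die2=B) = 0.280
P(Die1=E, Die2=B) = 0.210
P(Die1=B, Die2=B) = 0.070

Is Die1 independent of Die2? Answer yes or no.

yes

Every cell satisfies P(Die1,Die2) = P(Die1)·P(Die2). For instance P(Die1=D) = 0.400, P(Die2=B) = 0.700, and 0.400×0.700 = 0.280 matches the joint entry. So Die1 and Die2 are independent.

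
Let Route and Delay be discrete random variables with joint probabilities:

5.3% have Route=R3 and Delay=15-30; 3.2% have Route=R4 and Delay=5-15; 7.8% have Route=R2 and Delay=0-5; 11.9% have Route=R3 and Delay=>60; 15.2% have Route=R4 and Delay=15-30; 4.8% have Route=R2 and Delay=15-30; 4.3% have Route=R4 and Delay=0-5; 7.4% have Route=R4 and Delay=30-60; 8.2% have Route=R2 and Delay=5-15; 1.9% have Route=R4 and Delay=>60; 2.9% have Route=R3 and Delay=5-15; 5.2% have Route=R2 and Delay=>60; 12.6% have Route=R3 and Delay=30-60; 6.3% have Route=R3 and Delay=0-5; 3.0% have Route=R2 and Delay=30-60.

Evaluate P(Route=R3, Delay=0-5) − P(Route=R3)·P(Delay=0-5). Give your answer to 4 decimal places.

-0.0088

P(Route=R3) = 0.063 + 0.029 + 0.053 + 0.126 + 0.119 = 0.390.
P(Delay=0-5) = 0.078 + 0.063 + 0.043 = 0.184.
P(Route=R3, Delay=0-5) − P(Route=R3)P(Delay=0-5) = 0.063 − 0.390×0.184 = -0.0088.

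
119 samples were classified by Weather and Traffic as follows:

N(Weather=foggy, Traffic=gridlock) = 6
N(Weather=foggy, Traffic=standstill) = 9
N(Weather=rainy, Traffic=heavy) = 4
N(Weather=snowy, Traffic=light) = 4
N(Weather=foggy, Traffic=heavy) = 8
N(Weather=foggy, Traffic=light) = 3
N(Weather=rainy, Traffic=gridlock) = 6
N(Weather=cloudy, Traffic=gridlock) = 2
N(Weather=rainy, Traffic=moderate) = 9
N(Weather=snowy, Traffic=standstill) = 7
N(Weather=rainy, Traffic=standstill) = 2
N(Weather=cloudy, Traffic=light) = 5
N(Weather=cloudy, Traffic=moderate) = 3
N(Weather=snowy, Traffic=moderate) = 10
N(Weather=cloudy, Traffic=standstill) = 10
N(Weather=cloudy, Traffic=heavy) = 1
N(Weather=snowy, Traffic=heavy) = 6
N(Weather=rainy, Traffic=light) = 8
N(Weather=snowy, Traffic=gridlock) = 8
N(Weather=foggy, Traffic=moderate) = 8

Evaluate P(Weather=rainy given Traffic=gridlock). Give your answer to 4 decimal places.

Total with Traffic=gridlock: 2 + 6 + 8 + 6 = 22.
P(Weather=rainy | Traffic=gridlock) = 6/22 = 0.2727.

0.2727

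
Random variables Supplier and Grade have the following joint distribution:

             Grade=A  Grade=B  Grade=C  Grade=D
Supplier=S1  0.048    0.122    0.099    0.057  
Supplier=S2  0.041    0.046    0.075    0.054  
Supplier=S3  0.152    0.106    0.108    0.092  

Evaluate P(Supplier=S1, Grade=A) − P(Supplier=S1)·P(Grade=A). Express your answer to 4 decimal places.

-0.0306

P(Supplier=S1) = 0.048 + 0.122 + 0.099 + 0.057 = 0.326.
P(Grade=A) = 0.048 + 0.041 + 0.152 = 0.241.
P(Supplier=S1, Grade=A) − P(Supplier=S1)P(Grade=A) = 0.048 − 0.326×0.241 = -0.0306.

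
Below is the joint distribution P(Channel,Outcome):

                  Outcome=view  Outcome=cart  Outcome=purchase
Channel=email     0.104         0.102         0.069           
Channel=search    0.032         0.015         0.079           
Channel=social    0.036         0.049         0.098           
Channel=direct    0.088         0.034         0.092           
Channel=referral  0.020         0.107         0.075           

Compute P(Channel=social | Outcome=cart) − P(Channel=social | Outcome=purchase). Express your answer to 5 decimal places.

-0.07768

P(Outcome=cart) = 0.102 + 0.015 + 0.049 + 0.034 + 0.107 = 0.307; P(Channel=social | Outcome=cart) = 0.049/0.307 = 0.159609.
P(Outcome=purchase) = 0.069 + 0.079 + 0.098 + 0.092 + 0.075 = 0.413; P(Channel=social | Outcome=purchase) = 0.098/0.413 = 0.237288.
Difference = -0.07768.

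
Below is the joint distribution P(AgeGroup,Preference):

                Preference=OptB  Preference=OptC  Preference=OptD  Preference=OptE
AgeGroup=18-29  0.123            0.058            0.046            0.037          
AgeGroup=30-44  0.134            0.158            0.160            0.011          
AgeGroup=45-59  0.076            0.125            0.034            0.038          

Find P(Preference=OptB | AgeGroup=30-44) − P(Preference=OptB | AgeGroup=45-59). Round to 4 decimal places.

P(AgeGroup=30-44) = 0.134 + 0.158 + 0.160 + 0.011 = 0.463; P(Preference=OptB | AgeGroup=30-44) = 0.134/0.463 = 0.28942.
P(AgeGroup=45-59) = 0.076 + 0.125 + 0.034 + 0.038 = 0.273; P(Preference=OptB | AgeGroup=45-59) = 0.076/0.273 = 0.27839.
Difference = 0.0110.

0.0110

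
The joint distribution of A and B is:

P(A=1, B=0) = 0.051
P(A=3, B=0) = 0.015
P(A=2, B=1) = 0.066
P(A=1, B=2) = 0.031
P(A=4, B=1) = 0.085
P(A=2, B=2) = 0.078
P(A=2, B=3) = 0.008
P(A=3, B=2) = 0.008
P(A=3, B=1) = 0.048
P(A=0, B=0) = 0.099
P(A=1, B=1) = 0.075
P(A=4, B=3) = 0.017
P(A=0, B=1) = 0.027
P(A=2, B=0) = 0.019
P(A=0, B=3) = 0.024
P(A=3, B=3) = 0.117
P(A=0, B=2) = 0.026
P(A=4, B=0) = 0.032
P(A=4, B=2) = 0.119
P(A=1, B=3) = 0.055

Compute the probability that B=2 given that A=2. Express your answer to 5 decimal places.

P(A=2) = 0.019 + 0.066 + 0.078 + 0.008 = 0.171.
P(B=2 | A=2) = 0.078/0.171 = 0.45614.

0.45614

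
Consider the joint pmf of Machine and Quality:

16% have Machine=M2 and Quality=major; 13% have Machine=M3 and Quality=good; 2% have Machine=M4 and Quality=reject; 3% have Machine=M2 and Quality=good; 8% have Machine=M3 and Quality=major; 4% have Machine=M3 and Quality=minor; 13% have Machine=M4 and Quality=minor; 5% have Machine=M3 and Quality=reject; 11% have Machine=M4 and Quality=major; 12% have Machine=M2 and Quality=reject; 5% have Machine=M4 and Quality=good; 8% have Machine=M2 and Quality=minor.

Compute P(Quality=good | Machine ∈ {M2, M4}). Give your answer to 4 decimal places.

0.1143

P(Machine=M2) = 0.03 + 0.08 + 0.16 + 0.12 = 0.39.
P(Machine=M4) = 0.05 + 0.13 + 0.11 + 0.02 = 0.31.
P(Machine ∈ {M2, M4}) = 0.39 + 0.31 = 0.70; P(Quality=good, Machine ∈ {M2, M4}) = 0.03 + 0.05 = 0.08.
P(Quality=good | Machine ∈ {M2, M4}) = 0.08/0.70 = 0.1143.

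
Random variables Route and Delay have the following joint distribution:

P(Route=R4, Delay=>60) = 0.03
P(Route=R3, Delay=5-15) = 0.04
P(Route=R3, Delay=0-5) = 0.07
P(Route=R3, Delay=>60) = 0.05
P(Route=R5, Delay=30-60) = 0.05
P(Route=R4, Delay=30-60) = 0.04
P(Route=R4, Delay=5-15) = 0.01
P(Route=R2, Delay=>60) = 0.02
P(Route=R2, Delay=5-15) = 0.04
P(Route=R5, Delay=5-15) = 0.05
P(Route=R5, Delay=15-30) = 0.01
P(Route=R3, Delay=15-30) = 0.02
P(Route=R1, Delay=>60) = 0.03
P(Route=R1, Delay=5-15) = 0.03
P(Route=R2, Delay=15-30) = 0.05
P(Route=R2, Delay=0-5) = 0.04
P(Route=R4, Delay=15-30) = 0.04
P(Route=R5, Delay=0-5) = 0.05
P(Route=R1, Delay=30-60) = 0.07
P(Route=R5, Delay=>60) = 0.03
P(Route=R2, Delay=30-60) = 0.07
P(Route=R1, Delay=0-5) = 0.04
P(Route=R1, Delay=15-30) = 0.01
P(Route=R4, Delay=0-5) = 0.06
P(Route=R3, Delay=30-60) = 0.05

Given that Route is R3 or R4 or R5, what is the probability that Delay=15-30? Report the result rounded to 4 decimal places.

0.1167

P(Route=R3) = 0.07 + 0.04 + 0.02 + 0.05 + 0.05 = 0.23.
P(Route=R4) = 0.06 + 0.01 + 0.04 + 0.04 + 0.03 = 0.18.
P(Route=R5) = 0.05 + 0.05 + 0.01 + 0.05 + 0.03 = 0.19.
P(Route ∈ {R3, R4, R5}) = 0.23 + 0.18 + 0.19 = 0.60; P(Delay=15-30, Route ∈ {R3, R4, R5}) = 0.02 + 0.04 + 0.01 = 0.07.
P(Delay=15-30 | Route ∈ {R3, R4, R5}) = 0.07/0.60 = 0.1167.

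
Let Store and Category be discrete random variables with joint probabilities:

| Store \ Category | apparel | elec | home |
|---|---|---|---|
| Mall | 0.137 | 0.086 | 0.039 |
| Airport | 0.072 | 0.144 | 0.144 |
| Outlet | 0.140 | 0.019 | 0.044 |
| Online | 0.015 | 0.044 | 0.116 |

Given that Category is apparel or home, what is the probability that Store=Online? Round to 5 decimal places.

0.18529

P(Category=apparel) = 0.137 + 0.072 + 0.140 + 0.015 = 0.364.
P(Category=home) = 0.039 + 0.144 + 0.044 + 0.116 = 0.343.
P(Category ∈ {apparel, home}) = 0.364 + 0.343 = 0.707; P(Store=Online, Category ∈ {apparel, home}) = 0.015 + 0.116 = 0.131.
P(Store=Online | Category ∈ {apparel, home}) = 0.131/0.707 = 0.18529.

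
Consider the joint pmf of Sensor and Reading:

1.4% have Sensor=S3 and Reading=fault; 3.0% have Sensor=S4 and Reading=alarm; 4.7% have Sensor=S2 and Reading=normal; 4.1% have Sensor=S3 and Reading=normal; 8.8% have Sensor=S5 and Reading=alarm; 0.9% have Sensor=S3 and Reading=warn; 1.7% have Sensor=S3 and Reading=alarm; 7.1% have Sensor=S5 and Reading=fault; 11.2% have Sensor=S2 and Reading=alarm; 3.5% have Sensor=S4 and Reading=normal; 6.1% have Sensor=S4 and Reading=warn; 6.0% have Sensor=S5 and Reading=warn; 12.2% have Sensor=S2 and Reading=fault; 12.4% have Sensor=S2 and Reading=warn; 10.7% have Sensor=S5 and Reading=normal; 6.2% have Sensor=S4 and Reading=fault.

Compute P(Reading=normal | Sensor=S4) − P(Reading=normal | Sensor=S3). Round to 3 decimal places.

-0.320

P(Sensor=S4) = 0.035 + 0.061 + 0.030 + 0.062 = 0.188; P(Reading=normal | Sensor=S4) = 0.035/0.188 = 0.1862.
P(Sensor=S3) = 0.041 + 0.009 + 0.017 + 0.014 = 0.081; P(Reading=normal | Sensor=S3) = 0.041/0.081 = 0.5062.
Difference = -0.320.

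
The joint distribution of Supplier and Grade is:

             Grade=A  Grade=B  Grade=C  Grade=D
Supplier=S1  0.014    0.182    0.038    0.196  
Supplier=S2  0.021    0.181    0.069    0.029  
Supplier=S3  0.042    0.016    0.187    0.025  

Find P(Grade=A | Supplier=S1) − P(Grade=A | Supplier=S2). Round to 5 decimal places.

-0.03744

P(Supplier=S1) = 0.014 + 0.182 + 0.038 + 0.196 = 0.430; P(Grade=A | Supplier=S1) = 0.014/0.430 = 0.032558.
P(Supplier=S2) = 0.021 + 0.181 + 0.069 + 0.029 = 0.300; P(Grade=A | Supplier=S2) = 0.021/0.300 = 0.070000.
Difference = -0.03744.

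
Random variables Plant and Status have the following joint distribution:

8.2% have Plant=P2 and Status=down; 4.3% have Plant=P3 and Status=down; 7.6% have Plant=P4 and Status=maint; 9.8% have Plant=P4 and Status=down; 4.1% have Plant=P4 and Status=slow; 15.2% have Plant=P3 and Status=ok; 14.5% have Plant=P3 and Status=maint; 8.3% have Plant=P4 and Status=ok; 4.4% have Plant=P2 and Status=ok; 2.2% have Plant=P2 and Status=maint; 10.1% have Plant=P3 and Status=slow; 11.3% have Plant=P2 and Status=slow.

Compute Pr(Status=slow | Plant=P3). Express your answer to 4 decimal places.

0.2290

P(Plant=P3) = 0.152 + 0.101 + 0.043 + 0.145 = 0.441.
P(Status=slow | Plant=P3) = 0.101/0.441 = 0.2290.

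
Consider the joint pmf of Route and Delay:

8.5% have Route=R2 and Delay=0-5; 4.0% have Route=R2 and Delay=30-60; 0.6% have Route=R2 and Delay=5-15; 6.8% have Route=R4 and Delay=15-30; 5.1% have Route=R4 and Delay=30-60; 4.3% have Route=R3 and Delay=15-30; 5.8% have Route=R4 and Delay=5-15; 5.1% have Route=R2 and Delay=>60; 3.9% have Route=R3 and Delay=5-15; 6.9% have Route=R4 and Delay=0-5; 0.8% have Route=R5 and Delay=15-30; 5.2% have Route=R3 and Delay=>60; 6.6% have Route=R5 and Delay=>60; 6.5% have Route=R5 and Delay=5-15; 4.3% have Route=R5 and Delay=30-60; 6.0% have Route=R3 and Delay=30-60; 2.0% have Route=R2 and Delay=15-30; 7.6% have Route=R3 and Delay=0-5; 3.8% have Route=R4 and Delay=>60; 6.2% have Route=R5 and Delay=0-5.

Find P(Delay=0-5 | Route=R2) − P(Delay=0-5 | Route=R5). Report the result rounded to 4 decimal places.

P(Route=R2) = 0.085 + 0.006 + 0.020 + 0.040 + 0.051 = 0.202; P(Delay=0-5 | Route=R2) = 0.085/0.202 = 0.42079.
P(Route=R5) = 0.062 + 0.065 + 0.008 + 0.043 + 0.066 = 0.244; P(Delay=0-5 | Route=R5) = 0.062/0.244 = 0.25410.
Difference = 0.1667.

0.1667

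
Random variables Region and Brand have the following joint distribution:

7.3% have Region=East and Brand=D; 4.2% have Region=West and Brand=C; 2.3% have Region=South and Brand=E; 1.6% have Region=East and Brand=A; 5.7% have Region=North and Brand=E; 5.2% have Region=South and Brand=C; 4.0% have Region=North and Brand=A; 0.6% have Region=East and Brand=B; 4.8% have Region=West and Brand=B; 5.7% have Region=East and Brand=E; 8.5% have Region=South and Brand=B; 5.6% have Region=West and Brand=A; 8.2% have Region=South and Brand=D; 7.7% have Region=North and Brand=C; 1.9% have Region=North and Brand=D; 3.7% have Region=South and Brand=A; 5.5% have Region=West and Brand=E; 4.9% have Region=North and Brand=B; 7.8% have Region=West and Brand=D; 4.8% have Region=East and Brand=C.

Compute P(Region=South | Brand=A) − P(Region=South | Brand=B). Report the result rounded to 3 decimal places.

P(Brand=A) = 0.040 + 0.037 + 0.016 + 0.056 = 0.149; P(Region=South | Brand=A) = 0.037/0.149 = 0.2483.
P(Brand=B) = 0.049 + 0.085 + 0.006 + 0.048 = 0.188; P(Region=South | Brand=B) = 0.085/0.188 = 0.4521.
Difference = -0.204.

-0.204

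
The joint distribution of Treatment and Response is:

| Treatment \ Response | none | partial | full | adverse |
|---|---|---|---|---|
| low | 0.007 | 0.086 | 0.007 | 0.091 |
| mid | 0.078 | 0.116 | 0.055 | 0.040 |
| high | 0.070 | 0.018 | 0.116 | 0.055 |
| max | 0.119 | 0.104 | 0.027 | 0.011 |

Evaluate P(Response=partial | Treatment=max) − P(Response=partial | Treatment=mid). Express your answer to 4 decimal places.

-0.0029

P(Treatment=max) = 0.119 + 0.104 + 0.027 + 0.011 = 0.261; P(Response=partial | Treatment=max) = 0.104/0.261 = 0.39847.
P(Treatment=mid) = 0.078 + 0.116 + 0.055 + 0.040 = 0.289; P(Response=partial | Treatment=mid) = 0.116/0.289 = 0.40138.
Difference = -0.0029.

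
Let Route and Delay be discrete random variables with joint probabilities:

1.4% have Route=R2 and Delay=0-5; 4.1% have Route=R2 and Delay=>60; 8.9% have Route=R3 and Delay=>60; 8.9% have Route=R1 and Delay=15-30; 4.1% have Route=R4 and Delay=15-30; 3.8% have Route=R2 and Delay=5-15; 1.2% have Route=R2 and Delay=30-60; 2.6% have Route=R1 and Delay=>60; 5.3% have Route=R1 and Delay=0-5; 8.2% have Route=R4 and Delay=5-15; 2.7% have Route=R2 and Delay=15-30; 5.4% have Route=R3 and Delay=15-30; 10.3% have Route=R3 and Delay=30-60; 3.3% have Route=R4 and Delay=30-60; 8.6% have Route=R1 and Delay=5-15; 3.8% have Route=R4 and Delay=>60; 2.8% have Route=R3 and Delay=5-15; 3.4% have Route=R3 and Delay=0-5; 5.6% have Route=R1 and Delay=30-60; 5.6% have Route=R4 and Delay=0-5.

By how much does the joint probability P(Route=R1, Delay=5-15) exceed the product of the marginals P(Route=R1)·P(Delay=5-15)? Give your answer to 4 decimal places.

0.0135

P(Route=R1) = 0.053 + 0.086 + 0.089 + 0.056 + 0.026 = 0.310.
P(Delay=5-15) = 0.086 + 0.038 + 0.028 + 0.082 = 0.234.
P(Route=R1, Delay=5-15) − P(Route=R1)P(Delay=5-15) = 0.086 − 0.310×0.234 = 0.0135.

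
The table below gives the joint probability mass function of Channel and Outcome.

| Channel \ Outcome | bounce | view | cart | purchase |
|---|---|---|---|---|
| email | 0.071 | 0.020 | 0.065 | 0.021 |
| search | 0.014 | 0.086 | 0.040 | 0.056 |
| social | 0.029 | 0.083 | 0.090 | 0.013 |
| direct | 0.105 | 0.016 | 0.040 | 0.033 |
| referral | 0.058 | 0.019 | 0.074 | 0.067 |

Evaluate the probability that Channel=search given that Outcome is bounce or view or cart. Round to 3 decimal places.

0.173

P(Outcome=bounce) = 0.071 + 0.014 + 0.029 + 0.105 + 0.058 = 0.277.
P(Outcome=view) = 0.020 + 0.086 + 0.083 + 0.016 + 0.019 = 0.224.
P(Outcome=cart) = 0.065 + 0.040 + 0.090 + 0.040 + 0.074 = 0.309.
P(Outcome ∈ {bounce, view, cart}) = 0.277 + 0.224 + 0.309 = 0.810; P(Channel=search, Outcome ∈ {bounce, view, cart}) = 0.014 + 0.086 + 0.040 = 0.140.
P(Channel=search | Outcome ∈ {bounce, view, cart}) = 0.140/0.810 = 0.173.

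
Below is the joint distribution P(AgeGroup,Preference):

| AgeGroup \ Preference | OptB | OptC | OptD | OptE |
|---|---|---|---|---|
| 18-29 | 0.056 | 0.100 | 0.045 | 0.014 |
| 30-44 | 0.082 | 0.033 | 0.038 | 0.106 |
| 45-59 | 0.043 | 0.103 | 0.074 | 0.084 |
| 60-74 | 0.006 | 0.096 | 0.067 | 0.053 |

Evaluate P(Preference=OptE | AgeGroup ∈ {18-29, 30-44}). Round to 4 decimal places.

P(AgeGroup=18-29) = 0.056 + 0.100 + 0.045 + 0.014 = 0.215.
P(AgeGroup=30-44) = 0.082 + 0.033 + 0.038 + 0.106 = 0.259.
P(AgeGroup ∈ {18-29, 30-44}) = 0.215 + 0.259 = 0.474; P(Preference=OptE, AgeGroup ∈ {18-29, 30-44}) = 0.014 + 0.106 = 0.120.
P(Preference=OptE | AgeGroup ∈ {18-29, 30-44}) = 0.120/0.474 = 0.2532.

0.2532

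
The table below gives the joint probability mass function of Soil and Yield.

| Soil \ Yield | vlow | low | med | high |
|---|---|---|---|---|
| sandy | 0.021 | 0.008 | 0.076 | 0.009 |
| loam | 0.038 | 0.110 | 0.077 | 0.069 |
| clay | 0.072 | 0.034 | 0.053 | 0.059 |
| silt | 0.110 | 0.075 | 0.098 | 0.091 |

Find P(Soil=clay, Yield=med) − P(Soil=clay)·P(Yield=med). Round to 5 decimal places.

-0.01327

P(Soil=clay) = 0.072 + 0.034 + 0.053 + 0.059 = 0.218.
P(Yield=med) = 0.076 + 0.077 + 0.053 + 0.098 = 0.304.
P(Soil=clay, Yield=med) − P(Soil=clay)P(Yield=med) = 0.053 − 0.218×0.304 = -0.01327.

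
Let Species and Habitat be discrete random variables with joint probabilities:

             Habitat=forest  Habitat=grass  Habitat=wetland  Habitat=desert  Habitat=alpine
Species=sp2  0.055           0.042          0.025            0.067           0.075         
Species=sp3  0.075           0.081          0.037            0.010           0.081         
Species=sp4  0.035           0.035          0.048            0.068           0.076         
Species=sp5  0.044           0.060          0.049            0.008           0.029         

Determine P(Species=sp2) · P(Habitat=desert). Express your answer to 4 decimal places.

0.0404

P(Species=sp2) = 0.055 + 0.042 + 0.025 + 0.067 + 0.075 = 0.264.
P(Habitat=desert) = 0.067 + 0.010 + 0.068 + 0.008 = 0.153.
Product: 0.264 × 0.153 = 0.0404.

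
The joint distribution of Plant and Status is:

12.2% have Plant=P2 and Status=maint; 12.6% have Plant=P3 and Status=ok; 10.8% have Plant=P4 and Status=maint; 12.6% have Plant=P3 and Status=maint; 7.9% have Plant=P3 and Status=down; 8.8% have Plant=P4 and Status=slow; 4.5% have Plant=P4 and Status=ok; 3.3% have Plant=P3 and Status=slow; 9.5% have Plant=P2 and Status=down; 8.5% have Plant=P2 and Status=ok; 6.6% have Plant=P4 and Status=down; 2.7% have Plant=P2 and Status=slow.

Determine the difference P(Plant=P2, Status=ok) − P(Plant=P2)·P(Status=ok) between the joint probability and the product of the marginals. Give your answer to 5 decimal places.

P(Plant=P2) = 0.085 + 0.027 + 0.095 + 0.122 = 0.329.
P(Status=ok) = 0.085 + 0.126 + 0.045 = 0.256.
P(Plant=P2, Status=ok) − P(Plant=P2)P(Status=ok) = 0.085 − 0.329×0.256 = 0.00078.

0.00078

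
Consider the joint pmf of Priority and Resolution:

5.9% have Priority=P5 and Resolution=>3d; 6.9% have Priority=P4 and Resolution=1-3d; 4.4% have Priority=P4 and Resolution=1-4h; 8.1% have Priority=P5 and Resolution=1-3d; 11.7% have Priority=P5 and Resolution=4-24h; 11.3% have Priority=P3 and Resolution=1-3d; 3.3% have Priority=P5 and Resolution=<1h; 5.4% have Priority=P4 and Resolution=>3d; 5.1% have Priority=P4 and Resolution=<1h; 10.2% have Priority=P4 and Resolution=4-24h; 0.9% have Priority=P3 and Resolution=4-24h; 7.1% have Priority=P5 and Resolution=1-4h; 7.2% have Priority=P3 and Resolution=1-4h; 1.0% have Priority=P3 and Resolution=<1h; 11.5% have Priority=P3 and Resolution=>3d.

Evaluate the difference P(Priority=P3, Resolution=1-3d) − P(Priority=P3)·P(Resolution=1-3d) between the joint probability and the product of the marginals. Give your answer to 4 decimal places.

P(Priority=P3) = 0.010 + 0.072 + 0.009 + 0.113 + 0.115 = 0.319.
P(Resolution=1-3d) = 0.113 + 0.069 + 0.081 = 0.263.
P(Priority=P3, Resolution=1-3d) − P(Priority=P3)P(Resolution=1-3d) = 0.113 − 0.319×0.263 = 0.0291.

0.0291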